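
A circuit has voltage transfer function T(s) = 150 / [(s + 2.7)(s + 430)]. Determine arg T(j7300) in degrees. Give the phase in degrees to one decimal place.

∠(j7300 + 2.7) = arctan(7300/2.7) = 89.98°
∠(j7300 + 430) = arctan(7300/430) = 86.63°
∠T(j7300) = − (89.98° + 86.63°) = -176.61°

-176.6°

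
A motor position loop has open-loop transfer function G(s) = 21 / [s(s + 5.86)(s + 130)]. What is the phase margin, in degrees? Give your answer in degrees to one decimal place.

Gain crossover: |G(jω)| = 1 at ω ≈ 0.0276 rad/sec.
∠G(j0.0276) = −90° − arctan(0.0276/5.86) − arctan(0.0276/130) ≈ -90.28°
PM = 180° + (-90.28°) = 89.72°

89.7°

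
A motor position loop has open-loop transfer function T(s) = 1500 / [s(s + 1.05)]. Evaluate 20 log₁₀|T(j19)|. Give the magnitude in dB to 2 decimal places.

12.36 dB

|j19 + 1.05| = √(19² + 1.05²) = 19.03
|j19| = 19
|T(j19)| = 1500 / (19.03 × 19) = 4.1488
20 log₁₀(4.1488) = 12.358 dB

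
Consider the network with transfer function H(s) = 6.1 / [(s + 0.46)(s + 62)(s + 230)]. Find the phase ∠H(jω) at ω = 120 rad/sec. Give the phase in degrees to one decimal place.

-180.0 deg

∠(j120 + 0.46) = arctan(120/0.46) = 89.78°
∠(j120 + 62) = arctan(120/62) = 62.68°
∠(j120 + 230) = arctan(120/230) = 27.55°
∠H(j120) = − (89.78° + 62.68° + 27.55°) = -180.01°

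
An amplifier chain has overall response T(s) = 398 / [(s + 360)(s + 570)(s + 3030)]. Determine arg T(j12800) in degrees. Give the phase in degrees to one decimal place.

-252.5°

∠(j12800 + 360) = arctan(12800/360) = 88.39°
∠(j12800 + 570) = arctan(12800/570) = 87.45°
∠(j12800 + 3030) = arctan(12800/3030) = 76.68°
∠T(j12800) = − (88.39° + 87.45° + 76.68°) = -252.52°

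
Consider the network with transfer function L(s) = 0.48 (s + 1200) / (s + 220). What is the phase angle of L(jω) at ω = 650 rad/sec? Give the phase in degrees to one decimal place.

∠(j650 + 1200) = arctan(650/1200) = 28.44°
∠(j650 + 220) = arctan(650/220) = 71.30°
∠L(j650) = 28.44° − 71.30° = -42.86°

-42.9°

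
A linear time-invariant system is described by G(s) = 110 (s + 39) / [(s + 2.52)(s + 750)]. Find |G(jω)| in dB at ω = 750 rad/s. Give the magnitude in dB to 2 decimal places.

-19.67 dB

|j750 + 39| = √(750² + 39²) = 751
|j750 + 2.52| = √(750² + 2.52²) = 750
|j750 + 750| = √(750² + 750²) = 1061
|G(j750)| = 110 × 751 / (750 × 1061) = 0.10385
20 log₁₀(0.10385) = -19.672 dB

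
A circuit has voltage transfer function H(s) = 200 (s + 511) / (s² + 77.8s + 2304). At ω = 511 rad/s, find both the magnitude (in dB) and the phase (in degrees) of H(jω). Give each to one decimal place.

|j511 + 511| = √(511² + 511²) = 722.7
|(j511)² + 77.8(j511) + 2304| = |-2.5882e+05 + j39756| = 2.619e+05
|H(j511)| = 200 × 722.7 / 2.619e+05 = 0.55196
20 log₁₀(0.55196) = -5.16 dB
∠(j511 + 511) = arctan(511/511) = 45.00°
∠[(j511)² + 77.8(j511) + 2304] = ∠[-2.5882e+05 + j39756] = 171.27°
∠H(j511) = 45.00° − 171.27° = -126.27°

|H| = -5.2 dB, ∠H = -126.3°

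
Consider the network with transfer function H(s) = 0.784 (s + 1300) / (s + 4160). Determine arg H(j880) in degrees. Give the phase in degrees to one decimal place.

∠(j880 + 1300) = arctan(880/1300) = 34.09°
∠(j880 + 4160) = arctan(880/4160) = 11.94°
∠H(j880) = 34.09° − 11.94° = 22.15°

22.2°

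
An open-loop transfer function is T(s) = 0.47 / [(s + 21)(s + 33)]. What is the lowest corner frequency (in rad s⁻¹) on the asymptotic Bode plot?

21 rad s⁻¹

Break frequencies occur at each pole and zero magnitude: 21 rad s⁻¹, 33 rad s⁻¹.
The lowest is 21 rad s⁻¹.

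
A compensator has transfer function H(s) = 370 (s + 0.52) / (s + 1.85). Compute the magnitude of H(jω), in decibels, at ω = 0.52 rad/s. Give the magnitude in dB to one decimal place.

|j0.52 + 0.52| = √(0.52² + 0.52²) = 0.7354
|j0.52 + 1.85| = √(0.52² + 1.85²) = 1.922
|H(j0.52)| = 370 × 0.7354 / 1.922 = 141.59
20 log₁₀(141.59) = 43.02 dB

43.0 dB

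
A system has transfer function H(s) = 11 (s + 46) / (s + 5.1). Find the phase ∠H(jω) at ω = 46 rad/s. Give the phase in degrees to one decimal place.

-38.7°

∠(j46 + 46) = arctan(46/46) = 45.00°
∠(j46 + 5.1) = arctan(46/5.1) = 83.67°
∠H(j46) = 45.00° − 83.67° = -38.67°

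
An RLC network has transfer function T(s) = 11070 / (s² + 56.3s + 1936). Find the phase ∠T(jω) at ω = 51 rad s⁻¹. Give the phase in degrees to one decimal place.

-103.0 deg

∠[(j51)² + 56.3(j51) + 1936] = ∠[-665 + j2871.3] = 103.04°
∠T(j51) = −103.04° = -103.04°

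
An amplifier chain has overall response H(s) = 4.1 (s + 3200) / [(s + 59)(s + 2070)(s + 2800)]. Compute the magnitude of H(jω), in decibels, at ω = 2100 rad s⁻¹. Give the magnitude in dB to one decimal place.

-122.8 dB

|j2100 + 3200| = √(2100² + 3200²) = 3828
|j2100 + 59| = √(2100² + 59²) = 2101
|j2100 + 2070| = √(2100² + 2070²) = 2949
|j2100 + 2800| = √(2100² + 2800²) = 3500
|H(j2100)| = 4.1 × 3828 / (2101 × 2949 × 3500) = 7.2379e-07
20 log₁₀(7.2379e-07) = -122.81 dB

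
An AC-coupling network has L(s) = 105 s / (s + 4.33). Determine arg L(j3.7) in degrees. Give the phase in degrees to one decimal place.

49.5°

∠(j3.7) = 90.00°
∠(j3.7 + 4.33) = arctan(3.7/4.33) = 40.51°
∠L(j3.7) = 90.00° − 40.51° = 49.49°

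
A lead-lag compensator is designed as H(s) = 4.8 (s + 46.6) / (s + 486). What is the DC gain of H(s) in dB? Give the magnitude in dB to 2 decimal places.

-6.74 dB

H(0) = 4.8 × 46.6 / 486 = 0.46025
20 log₁₀(0.46025) = -6.740 dB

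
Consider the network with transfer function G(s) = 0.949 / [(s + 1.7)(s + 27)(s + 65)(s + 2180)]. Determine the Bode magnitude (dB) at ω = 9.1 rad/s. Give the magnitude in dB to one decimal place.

|j9.1 + 1.7| = √(9.1² + 1.7²) = 9.257
|j9.1 + 27| = √(9.1² + 27²) = 28.49
|j9.1 + 65| = √(9.1² + 65²) = 65.63
|j9.1 + 2180| = √(9.1² + 2180²) = 2180
|G(j9.1)| = 0.949 / (9.257 × 28.49 × 65.63 × 2180) = 2.5145e-08
20 log₁₀(2.5145e-08) = -151.99 dB

-152.0 dB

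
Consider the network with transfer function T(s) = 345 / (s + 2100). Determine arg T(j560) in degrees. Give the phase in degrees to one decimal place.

∠(j560 + 2100) = arctan(560/2100) = 14.93°
∠T(j560) = −14.93° = -14.93°

-14.9 deg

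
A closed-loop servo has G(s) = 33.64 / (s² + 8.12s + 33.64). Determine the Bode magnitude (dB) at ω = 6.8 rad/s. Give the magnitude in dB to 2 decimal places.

|(j6.8)² + 8.12(j6.8) + 33.64| = |-12.6 + j55.216| = 56.64
|G(j6.8)| = 33.64 / 56.64 = 0.59397
20 log₁₀(0.59397) = -4.525 dB

-4.52 dB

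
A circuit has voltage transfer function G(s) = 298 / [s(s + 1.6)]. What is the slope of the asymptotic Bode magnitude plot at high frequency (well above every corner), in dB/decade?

-40 dB/decade

With 0 zeros and 2 poles, the high-frequency asymptotic slope is 20 × (0 − 2) = -40 dB/decade.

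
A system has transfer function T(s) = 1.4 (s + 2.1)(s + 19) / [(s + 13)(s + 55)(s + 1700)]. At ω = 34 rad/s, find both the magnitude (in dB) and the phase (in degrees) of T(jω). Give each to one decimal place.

|j34 + 2.1| = √(34² + 2.1²) = 34.06
|j34 + 19| = √(34² + 19²) = 38.95
|j34 + 13| = √(34² + 13²) = 36.4
|j34 + 55| = √(34² + 55²) = 64.66
|j34 + 1700| = √(34² + 1700²) = 1700
|T(j34)| = 1.4 × 34.06 × 38.95 / (36.4 × 64.66 × 1700) = 0.00046413
20 log₁₀(0.00046413) = -66.67 dB
∠(j34 + 2.1) = arctan(34/2.1) = 86.47°
∠(j34 + 19) = arctan(34/19) = 60.80°
∠(j34 + 13) = arctan(34/13) = 69.08°
∠(j34 + 55) = arctan(34/55) = 31.72°
∠(j34 + 1700) = arctan(34/1700) = 1.15°
∠T(j34) = 86.47° + 60.80° − (69.08° + 31.72° + 1.15°) = 45.32°

|T| = -66.7 dB, ∠T = 45.3°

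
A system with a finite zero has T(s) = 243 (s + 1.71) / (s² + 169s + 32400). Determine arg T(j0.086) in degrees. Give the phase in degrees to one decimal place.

∠(j0.086 + 1.71) = arctan(0.086/1.71) = 2.88°
∠[(j0.086)² + 169(j0.086) + 32400] = ∠[32400 + j14.534] = 0.03°
∠T(j0.086) = 2.88° − 0.03° = 2.85°

2.9°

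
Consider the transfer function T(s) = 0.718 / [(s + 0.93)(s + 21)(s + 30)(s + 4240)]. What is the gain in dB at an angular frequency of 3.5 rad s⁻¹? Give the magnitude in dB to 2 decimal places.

-142.77 dB

|j3.5 + 0.93| = √(3.5² + 0.93²) = 3.621
|j3.5 + 21| = √(3.5² + 21²) = 21.29
|j3.5 + 30| = √(3.5² + 30²) = 30.2
|j3.5 + 4240| = √(3.5² + 4240²) = 4240
|T(j3.5)| = 0.718 / (3.621 × 21.29 × 30.2 × 4240) = 7.2719e-08
20 log₁₀(7.2719e-08) = -142.767 dB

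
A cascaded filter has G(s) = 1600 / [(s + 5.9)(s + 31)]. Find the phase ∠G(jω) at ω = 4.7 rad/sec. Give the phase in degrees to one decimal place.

-47.2°

∠(j4.7 + 5.9) = arctan(4.7/5.9) = 38.54°
∠(j4.7 + 31) = arctan(4.7/31) = 8.62°
∠G(j4.7) = − (38.54° + 8.62°) = -47.16°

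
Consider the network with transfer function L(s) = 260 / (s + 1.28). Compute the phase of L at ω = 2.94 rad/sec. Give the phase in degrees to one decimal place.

-66.5°

∠(j2.94 + 1.28) = arctan(2.94/1.28) = 66.47°
∠L(j2.94) = −66.47° = -66.47°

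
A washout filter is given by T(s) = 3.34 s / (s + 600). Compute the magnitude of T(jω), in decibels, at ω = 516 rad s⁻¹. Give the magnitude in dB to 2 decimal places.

6.76 dB

|j516| = 516
|j516 + 600| = √(516² + 600²) = 791.4
|T(j516)| = 3.34 × 516 / 791.4 = 2.1778
20 log₁₀(2.1778) = 6.760 dB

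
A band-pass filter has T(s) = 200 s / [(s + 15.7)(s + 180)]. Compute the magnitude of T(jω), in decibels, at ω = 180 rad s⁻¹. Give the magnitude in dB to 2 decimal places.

|j180| = 180
|j180 + 15.7| = √(180² + 15.7²) = 180.7
|j180 + 180| = √(180² + 180²) = 254.6
|T(j180)| = 200 × 180 / (180.7 × 254.6) = 0.7827
20 log₁₀(0.7827) = -2.128 dB

-2.13 dB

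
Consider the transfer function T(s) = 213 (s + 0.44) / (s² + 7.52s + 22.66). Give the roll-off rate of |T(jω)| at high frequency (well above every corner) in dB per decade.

With 1 zero and 2 poles, the high-frequency asymptotic slope is 20 × (1 − 2) = -20 dB/decade.

-20 dB/decade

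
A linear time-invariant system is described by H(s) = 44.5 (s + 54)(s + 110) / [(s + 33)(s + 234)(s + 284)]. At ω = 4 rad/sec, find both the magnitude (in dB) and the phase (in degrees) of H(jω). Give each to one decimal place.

|j4 + 54| = √(4² + 54²) = 54.15
|j4 + 110| = √(4² + 110²) = 110.1
|j4 + 33| = √(4² + 33²) = 33.24
|j4 + 234| = √(4² + 234²) = 234
|j4 + 284| = √(4² + 284²) = 284
|H(j4)| = 44.5 × 54.15 × 110.1 / (33.24 × 234 × 284) = 0.12003
20 log₁₀(0.12003) = -18.41 dB
∠(j4 + 54) = arctan(4/54) = 4.24°
∠(j4 + 110) = arctan(4/110) = 2.08°
∠(j4 + 33) = arctan(4/33) = 6.91°
∠(j4 + 234) = arctan(4/234) = 0.98°
∠(j4 + 284) = arctan(4/284) = 0.81°
∠H(j4) = 4.24° + 2.08° − (6.91° + 0.98° + 0.81°) = -2.38°

|H| = -18.4 dB, ∠H = -2.4°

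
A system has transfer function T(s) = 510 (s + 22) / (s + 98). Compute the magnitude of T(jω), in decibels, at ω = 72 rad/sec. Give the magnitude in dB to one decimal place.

|j72 + 22| = √(72² + 22²) = 75.29
|j72 + 98| = √(72² + 98²) = 121.6
|T(j72)| = 510 × 75.29 / 121.6 = 315.74
20 log₁₀(315.74) = 49.99 dB

50.0 dB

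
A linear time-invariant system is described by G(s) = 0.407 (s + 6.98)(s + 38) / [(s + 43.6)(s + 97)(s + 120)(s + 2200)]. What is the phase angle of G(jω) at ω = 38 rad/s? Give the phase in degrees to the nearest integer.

44°

∠(j38 + 6.98) = arctan(38/6.98) = 79.59°
∠(j38 + 38) = arctan(38/38) = 45.00°
∠(j38 + 43.6) = arctan(38/43.6) = 41.07°
∠(j38 + 97) = arctan(38/97) = 21.39°
∠(j38 + 120) = arctan(38/120) = 17.57°
∠(j38 + 2200) = arctan(38/2200) = 0.99°
∠G(j38) = 79.59° + 45.00° − (41.07° + 21.39° + 17.57° + 0.99°) = 43.56°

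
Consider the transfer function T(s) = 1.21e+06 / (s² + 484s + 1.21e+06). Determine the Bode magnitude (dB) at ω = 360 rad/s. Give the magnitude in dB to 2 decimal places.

|(j360)² + 484(j360) + 1.21e+06| = |1.0804e+06 + j1.7424e+05| = 1.094e+06
|T(j360)| = 1.21e+06 / 1.094e+06 = 1.1057
20 log₁₀(1.1057) = 0.873 dB

0.87 dB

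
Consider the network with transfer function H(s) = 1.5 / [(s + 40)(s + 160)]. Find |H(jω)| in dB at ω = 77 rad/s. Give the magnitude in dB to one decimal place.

-80.2 dB

|j77 + 40| = √(77² + 40²) = 86.77
|j77 + 160| = √(77² + 160²) = 177.6
|H(j77)| = 1.5 / (86.77 × 177.6) = 9.7357e-05
20 log₁₀(9.7357e-05) = -80.23 dB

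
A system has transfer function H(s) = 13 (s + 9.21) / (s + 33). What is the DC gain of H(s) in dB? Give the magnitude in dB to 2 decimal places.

11.19 dB

H(0) = 13 × 9.21 / 33 = 3.6282
20 log₁₀(3.6282) = 11.194 dB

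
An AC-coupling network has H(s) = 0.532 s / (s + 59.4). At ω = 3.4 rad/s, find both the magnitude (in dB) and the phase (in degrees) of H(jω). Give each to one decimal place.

|H| = -30.3 dB, ∠H = 86.7 deg

|j3.4| = 3.4
|j3.4 + 59.4| = √(3.4² + 59.4²) = 59.5
|H(j3.4)| = 0.532 × 3.4 / 59.5 = 0.030401
20 log₁₀(0.030401) = -30.34 dB
∠(j3.4) = 90.00°
∠(j3.4 + 59.4) = arctan(3.4/59.4) = 3.28°
∠H(j3.4) = 90.00° − 3.28° = 86.72°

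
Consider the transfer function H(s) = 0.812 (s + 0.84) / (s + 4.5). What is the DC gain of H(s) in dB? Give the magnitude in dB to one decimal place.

-16.4 dB

H(0) = 0.812 × 0.84 / 4.5 = 0.15157
20 log₁₀(0.15157) = -16.39 dB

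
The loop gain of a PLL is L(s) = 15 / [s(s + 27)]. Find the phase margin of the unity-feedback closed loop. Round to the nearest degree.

Gain crossover: |L(jω)| = 1 at ω ≈ 0.555 rad/s.
∠L(j0.555) = −90° − arctan(0.555/27) ≈ -91.18°
PM = 180° + (-91.18°) = 88.82°

89°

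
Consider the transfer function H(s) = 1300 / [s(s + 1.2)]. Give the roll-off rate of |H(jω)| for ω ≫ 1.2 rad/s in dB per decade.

-40 dB/decade

With 0 zeros and 2 poles, the high-frequency asymptotic slope is 20 × (0 − 2) = -40 dB/decade.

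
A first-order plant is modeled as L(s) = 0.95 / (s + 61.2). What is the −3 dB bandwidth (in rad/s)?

61.2 rad/s

For a single-pole low-pass, the −3 dB point is at the pole: ω = 61.2 rad/s.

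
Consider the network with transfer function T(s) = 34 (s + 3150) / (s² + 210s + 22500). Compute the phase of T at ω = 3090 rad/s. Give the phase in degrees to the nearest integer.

-132°

∠(j3090 + 3150) = arctan(3090/3150) = 44.45°
∠[(j3090)² + 210(j3090) + 22500] = ∠[-9.5256e+06 + j6.489e+05] = 176.10°
∠T(j3090) = 44.45° − 176.10° = -131.65°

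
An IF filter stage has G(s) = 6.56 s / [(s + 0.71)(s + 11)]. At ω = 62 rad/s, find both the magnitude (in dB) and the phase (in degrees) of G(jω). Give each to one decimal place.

|G| = -19.6 dB, ∠G = -79.3°

|j62| = 62
|j62 + 0.71| = √(62² + 0.71²) = 62
|j62 + 11| = √(62² + 11²) = 62.97
|G(j62)| = 6.56 × 62 / (62 × 62.97) = 0.10417
20 log₁₀(0.10417) = -19.64 dB
∠(j62) = 90.00°
∠(j62 + 0.71) = arctan(62/0.71) = 89.34°
∠(j62 + 11) = arctan(62/11) = 79.94°
∠G(j62) = 90.00° − (89.34° + 79.94°) = -79.28°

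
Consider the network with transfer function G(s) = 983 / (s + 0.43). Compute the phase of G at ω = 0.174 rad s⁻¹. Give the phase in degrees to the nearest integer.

-22°

∠(j0.174 + 0.43) = arctan(0.174/0.43) = 22.03°
∠G(j0.174) = −22.03° = -22.03°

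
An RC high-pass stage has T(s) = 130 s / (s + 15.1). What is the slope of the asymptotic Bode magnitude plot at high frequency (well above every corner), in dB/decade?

With 1 zero and 1 pole, the high-frequency asymptotic slope is 20 × (1 − 1) = 0 dB/decade.

0 dB/decade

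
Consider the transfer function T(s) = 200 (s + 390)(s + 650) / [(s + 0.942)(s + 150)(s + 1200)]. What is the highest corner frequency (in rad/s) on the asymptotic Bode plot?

Break frequencies occur at each pole and zero magnitude: 0.942 rad/s, 150 rad/s, 390 rad/s, 650 rad/s, 1200 rad/s.
The highest is 1200 rad/s.

1200 rad/s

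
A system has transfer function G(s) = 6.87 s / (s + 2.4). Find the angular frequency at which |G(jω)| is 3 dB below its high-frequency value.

2.4 rad s⁻¹

For a single-pole high-pass, the −3 dB point is at the pole: ω = 2.4 rad s⁻¹.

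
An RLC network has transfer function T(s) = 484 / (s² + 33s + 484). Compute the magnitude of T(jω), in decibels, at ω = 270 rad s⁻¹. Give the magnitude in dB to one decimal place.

|(j270)² + 33(j270) + 484| = |-72416 + j8910| = 7.296e+04
|T(j270)| = 484 / 7.296e+04 = 0.0066336
20 log₁₀(0.0066336) = -43.57 dB

-43.6 dB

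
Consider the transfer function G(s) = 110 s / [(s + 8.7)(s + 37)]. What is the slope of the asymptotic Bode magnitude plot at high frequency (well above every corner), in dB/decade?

-20 dB/decade

With 1 zero and 2 poles, the high-frequency asymptotic slope is 20 × (1 − 2) = -20 dB/decade.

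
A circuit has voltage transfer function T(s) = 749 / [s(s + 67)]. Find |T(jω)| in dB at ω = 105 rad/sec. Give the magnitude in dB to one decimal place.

|j105 + 67| = √(105² + 67²) = 124.6
|j105| = 105
|T(j105)| = 749 / (124.6 × 105) = 0.05727
20 log₁₀(0.05727) = -24.84 dB

-24.8 dB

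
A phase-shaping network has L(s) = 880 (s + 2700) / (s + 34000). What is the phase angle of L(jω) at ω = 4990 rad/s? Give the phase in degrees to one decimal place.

53.2°

∠(j4990 + 2700) = arctan(4990/2700) = 61.58°
∠(j4990 + 34000) = arctan(4990/34000) = 8.35°
∠L(j4990) = 61.58° − 8.35° = 53.23°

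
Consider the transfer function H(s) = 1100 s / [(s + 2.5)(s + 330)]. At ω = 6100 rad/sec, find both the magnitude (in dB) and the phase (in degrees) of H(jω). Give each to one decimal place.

|H| = -14.9 dB, ∠H = -86.9°

|j6100| = 6100
|j6100 + 2.5| = √(6100² + 2.5²) = 6100
|j6100 + 330| = √(6100² + 330²) = 6109
|H(j6100)| = 1100 × 6100 / (6100 × 6109) = 0.18006
20 log₁₀(0.18006) = -14.89 dB
∠(j6100) = 90.00°
∠(j6100 + 2.5) = arctan(6100/2.5) = 89.98°
∠(j6100 + 330) = arctan(6100/330) = 86.90°
∠H(j6100) = 90.00° − (89.98° + 86.90°) = -86.88°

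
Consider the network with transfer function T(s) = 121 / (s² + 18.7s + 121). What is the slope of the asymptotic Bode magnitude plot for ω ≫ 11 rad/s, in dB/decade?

-40 dB/decade

With 0 zeros and 2 poles, the high-frequency asymptotic slope is 20 × (0 − 2) = -40 dB/decade.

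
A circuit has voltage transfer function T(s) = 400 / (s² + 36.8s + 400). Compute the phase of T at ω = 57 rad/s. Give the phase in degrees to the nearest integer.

∠[(j57)² + 36.8(j57) + 400] = ∠[-2849 + j2097.6] = 143.64°
∠T(j57) = −143.64° = -143.64°

-144°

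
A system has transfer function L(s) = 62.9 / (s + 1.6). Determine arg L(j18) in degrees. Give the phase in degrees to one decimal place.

∠(j18 + 1.6) = arctan(18/1.6) = 84.92°
∠L(j18) = −84.92° = -84.92°

-84.9 deg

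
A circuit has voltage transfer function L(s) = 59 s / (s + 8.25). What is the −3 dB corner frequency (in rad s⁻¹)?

For a single-pole high-pass, the −3 dB point is at the pole: ω = 8.25 rad s⁻¹.

8.25 rad s⁻¹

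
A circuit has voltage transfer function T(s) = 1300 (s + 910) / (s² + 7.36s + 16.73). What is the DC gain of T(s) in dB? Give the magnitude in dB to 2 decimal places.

96.99 dB

T(0) = 1300 × 910 / 16.73 = 70711
20 log₁₀(70711) = 96.990 dB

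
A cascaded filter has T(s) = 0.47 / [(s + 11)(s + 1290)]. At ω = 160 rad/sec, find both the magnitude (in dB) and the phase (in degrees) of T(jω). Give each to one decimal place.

|j160 + 11| = √(160² + 11²) = 160.4
|j160 + 1290| = √(160² + 1290²) = 1300
|T(j160)| = 0.47 / (160.4 × 1300) = 2.2545e-06
20 log₁₀(2.2545e-06) = -112.94 dB
∠(j160 + 11) = arctan(160/11) = 86.07°
∠(j160 + 1290) = arctan(160/1290) = 7.07°
∠T(j160) = − (86.07° + 7.07°) = -93.14°

|T| = -112.9 dB, ∠T = -93.1 deg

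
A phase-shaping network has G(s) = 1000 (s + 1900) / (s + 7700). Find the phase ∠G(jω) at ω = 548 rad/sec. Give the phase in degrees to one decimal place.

12.0°

∠(j548 + 1900) = arctan(548/1900) = 16.09°
∠(j548 + 7700) = arctan(548/7700) = 4.07°
∠G(j548) = 16.09° − 4.07° = 12.02°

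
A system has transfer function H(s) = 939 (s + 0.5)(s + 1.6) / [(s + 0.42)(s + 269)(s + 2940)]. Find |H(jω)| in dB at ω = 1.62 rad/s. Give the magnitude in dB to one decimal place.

|j1.62 + 0.5| = √(1.62² + 0.5²) = 1.695
|j1.62 + 1.6| = √(1.62² + 1.6²) = 2.277
|j1.62 + 0.42| = √(1.62² + 0.42²) = 1.674
|j1.62 + 269| = √(1.62² + 269²) = 269
|j1.62 + 2940| = √(1.62² + 2940²) = 2940
|H(j1.62)| = 939 × 1.695 × 2.277 / (1.674 × 269 × 2940) = 0.0027387
20 log₁₀(0.0027387) = -51.25 dB

-51.2 dB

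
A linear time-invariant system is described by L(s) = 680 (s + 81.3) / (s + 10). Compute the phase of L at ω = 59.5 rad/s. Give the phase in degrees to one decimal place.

∠(j59.5 + 81.3) = arctan(59.5/81.3) = 36.20°
∠(j59.5 + 10) = arctan(59.5/10) = 80.46°
∠L(j59.5) = 36.20° − 80.46° = -44.26°

-44.3°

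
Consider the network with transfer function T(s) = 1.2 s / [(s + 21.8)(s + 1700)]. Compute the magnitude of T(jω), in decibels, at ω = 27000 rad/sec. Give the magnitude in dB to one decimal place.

|j27000| = 2.7e+04
|j27000 + 21.8| = √(27000² + 21.8²) = 2.7e+04
|j27000 + 1700| = √(27000² + 1700²) = 2.705e+04
|T(j27000)| = 1.2 × 2.7e+04 / (2.7e+04 × 2.705e+04) = 4.4357e-05
20 log₁₀(4.4357e-05) = -87.06 dB

-87.1 dB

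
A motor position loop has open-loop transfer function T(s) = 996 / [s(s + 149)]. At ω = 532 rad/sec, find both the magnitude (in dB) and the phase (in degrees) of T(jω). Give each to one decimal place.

|T| = -49.4 dB, ∠T = -164.4 deg

|j532 + 149| = √(532² + 149²) = 552.5
|j532| = 532
|T(j532)| = 996 / (552.5 × 532) = 0.0033887
20 log₁₀(0.0033887) = -49.40 dB
∠(j532 + 149) = arctan(532/149) = 74.35°
∠(j532) = 90.00°
∠T(j532) = − (74.35° + 90.00°) = -164.35°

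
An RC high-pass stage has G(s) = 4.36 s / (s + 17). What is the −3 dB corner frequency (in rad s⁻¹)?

17 rad s⁻¹

For a single-pole high-pass, the −3 dB point is at the pole: ω = 17 rad s⁻¹.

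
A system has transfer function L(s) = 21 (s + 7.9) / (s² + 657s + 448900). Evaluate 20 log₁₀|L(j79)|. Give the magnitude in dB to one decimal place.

-48.5 dB

|j79 + 7.9| = √(79² + 7.9²) = 79.39
|(j79)² + 657(j79) + 448900| = |4.4266e+05 + j51903| = 4.457e+05
|L(j79)| = 21 × 79.39 / 4.457e+05 = 0.0037409
20 log₁₀(0.0037409) = -48.54 dB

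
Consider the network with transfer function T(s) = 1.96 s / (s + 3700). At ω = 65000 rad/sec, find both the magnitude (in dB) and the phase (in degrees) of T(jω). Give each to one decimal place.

|j65000| = 6.5e+04
|j65000 + 3700| = √(65000² + 3700²) = 6.511e+04
|T(j65000)| = 1.96 × 6.5e+04 / 6.511e+04 = 1.9568
20 log₁₀(1.9568) = 5.83 dB
∠(j65000) = 90.00°
∠(j65000 + 3700) = arctan(65000/3700) = 86.74°
∠T(j65000) = 90.00° − 86.74° = 3.26°

|T| = 5.8 dB, ∠T = 3.3°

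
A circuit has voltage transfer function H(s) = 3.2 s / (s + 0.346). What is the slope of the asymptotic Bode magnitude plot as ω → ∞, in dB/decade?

With 1 zero and 1 pole, the high-frequency asymptotic slope is 20 × (1 − 1) = 0 dB/decade.

0 dB/decade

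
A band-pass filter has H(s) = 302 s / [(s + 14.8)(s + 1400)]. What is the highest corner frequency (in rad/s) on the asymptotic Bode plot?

1400 rad/s

Break frequencies occur at each pole and zero magnitude: 14.8 rad/s, 1400 rad/s.
The highest is 1400 rad/s.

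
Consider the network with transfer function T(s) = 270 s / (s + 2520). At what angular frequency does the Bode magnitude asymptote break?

2520 rad/s

The single real pole at s = −2520 gives a corner at ω = 2520 rad/s.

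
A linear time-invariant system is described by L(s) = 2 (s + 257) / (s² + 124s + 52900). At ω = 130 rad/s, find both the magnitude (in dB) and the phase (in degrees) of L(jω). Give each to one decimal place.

|L| = -36.7 dB, ∠L = 2.7°

|j130 + 257| = √(130² + 257²) = 288
|(j130)² + 124(j130) + 52900| = |36000 + j16120| = 3.944e+04
|L(j130)| = 2 × 288 / 3.944e+04 = 0.014603
20 log₁₀(0.014603) = -36.71 dB
∠(j130 + 257) = arctan(130/257) = 26.83°
∠[(j130)² + 124(j130) + 52900] = ∠[36000 + j16120] = 24.12°
∠L(j130) = 26.83° − 24.12° = 2.71°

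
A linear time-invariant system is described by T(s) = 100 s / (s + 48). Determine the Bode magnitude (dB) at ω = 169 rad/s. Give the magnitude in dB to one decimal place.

39.7 dB

|j169| = 169
|j169 + 48| = √(169² + 48²) = 175.7
|T(j169)| = 100 × 169 / 175.7 = 96.195
20 log₁₀(96.195) = 39.66 dB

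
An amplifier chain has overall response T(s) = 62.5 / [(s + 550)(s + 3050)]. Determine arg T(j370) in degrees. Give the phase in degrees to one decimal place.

∠(j370 + 550) = arctan(370/550) = 33.93°
∠(j370 + 3050) = arctan(370/3050) = 6.92°
∠T(j370) = − (33.93° + 6.92°) = -40.85°

-40.8 deg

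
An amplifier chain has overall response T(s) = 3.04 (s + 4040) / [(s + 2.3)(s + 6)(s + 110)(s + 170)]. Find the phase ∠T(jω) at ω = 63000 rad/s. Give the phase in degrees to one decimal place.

-273.4°

∠(j63000 + 4040) = arctan(63000/4040) = 86.33°
∠(j63000 + 2.3) = arctan(63000/2.3) = 90.00°
∠(j63000 + 6) = arctan(63000/6) = 89.99°
∠(j63000 + 110) = arctan(63000/110) = 89.90°
∠(j63000 + 170) = arctan(63000/170) = 89.85°
∠T(j63000) = 86.33° − (90.00° + 89.99° + 89.90° + 89.85°) = -273.41°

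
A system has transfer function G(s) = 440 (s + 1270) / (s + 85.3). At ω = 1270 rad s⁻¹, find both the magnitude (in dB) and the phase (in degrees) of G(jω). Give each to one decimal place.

|j1270 + 1270| = √(1270² + 1270²) = 1796
|j1270 + 85.3| = √(1270² + 85.3²) = 1273
|G(j1270)| = 440 × 1796 / 1273 = 620.86
20 log₁₀(620.86) = 55.86 dB
∠(j1270 + 1270) = arctan(1270/1270) = 45.00°
∠(j1270 + 85.3) = arctan(1270/85.3) = 86.16°
∠G(j1270) = 45.00° − 86.16° = -41.16°

|G| = 55.9 dB, ∠G = -41.2 deg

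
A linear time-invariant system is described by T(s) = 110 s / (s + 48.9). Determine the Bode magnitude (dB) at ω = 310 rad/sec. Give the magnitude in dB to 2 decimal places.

40.72 dB

|j310| = 310
|j310 + 48.9| = √(310² + 48.9²) = 313.8
|T(j310)| = 110 × 310 / 313.8 = 108.66
20 log₁₀(108.66) = 40.721 dB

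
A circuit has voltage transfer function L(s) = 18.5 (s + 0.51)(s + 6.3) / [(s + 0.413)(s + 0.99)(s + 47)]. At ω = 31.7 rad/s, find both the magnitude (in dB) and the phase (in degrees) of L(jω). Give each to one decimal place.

|L| = -9.6 dB, ∠L = -43.6°

|j31.7 + 0.51| = √(31.7² + 0.51²) = 31.7
|j31.7 + 6.3| = √(31.7² + 6.3²) = 32.32
|j31.7 + 0.413| = √(31.7² + 0.413²) = 31.7
|j31.7 + 0.99| = √(31.7² + 0.99²) = 31.72
|j31.7 + 47| = √(31.7² + 47²) = 56.69
|L(j31.7)| = 18.5 × 31.7 × 32.32 / (31.7 × 31.72 × 56.69) = 0.33256
20 log₁₀(0.33256) = -9.56 dB
∠(j31.7 + 0.51) = arctan(31.7/0.51) = 89.08°
∠(j31.7 + 6.3) = arctan(31.7/6.3) = 78.76°
∠(j31.7 + 0.413) = arctan(31.7/0.413) = 89.25°
∠(j31.7 + 0.99) = arctan(31.7/0.99) = 88.21°
∠(j31.7 + 47) = arctan(31.7/47) = 34.00°
∠L(j31.7) = 89.08° + 78.76° − (89.25° + 88.21° + 34.00°) = -43.63°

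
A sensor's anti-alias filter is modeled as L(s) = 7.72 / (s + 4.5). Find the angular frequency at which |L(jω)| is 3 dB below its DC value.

For a single-pole low-pass, the −3 dB point is at the pole: ω = 4.5 rad/s.

4.5 rad/s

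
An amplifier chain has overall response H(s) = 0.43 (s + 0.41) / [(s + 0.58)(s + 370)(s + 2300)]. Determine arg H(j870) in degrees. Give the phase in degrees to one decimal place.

-87.7°

∠(j870 + 0.41) = arctan(870/0.41) = 89.97°
∠(j870 + 0.58) = arctan(870/0.58) = 89.96°
∠(j870 + 370) = arctan(870/370) = 66.96°
∠(j870 + 2300) = arctan(870/2300) = 20.72°
∠H(j870) = 89.97° − (89.96° + 66.96° + 20.72°) = -87.67°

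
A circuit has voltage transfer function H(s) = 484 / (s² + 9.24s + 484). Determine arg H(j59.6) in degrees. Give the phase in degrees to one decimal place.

-169.8°

∠[(j59.6)² + 9.24(j59.6) + 484] = ∠[-3068.2 + j550.7] = 169.82°
∠H(j59.6) = −169.82° = -169.82°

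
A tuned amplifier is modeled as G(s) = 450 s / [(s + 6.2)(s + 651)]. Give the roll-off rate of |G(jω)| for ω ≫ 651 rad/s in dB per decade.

With 1 zero and 2 poles, the high-frequency asymptotic slope is 20 × (1 − 2) = -20 dB/decade.

-20 dB/decade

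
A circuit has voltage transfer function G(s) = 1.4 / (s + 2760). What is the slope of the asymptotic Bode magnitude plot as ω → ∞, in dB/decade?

With 0 zeros and 1 pole, the high-frequency asymptotic slope is 20 × (0 − 1) = -20 dB/decade.

-20 dB/decade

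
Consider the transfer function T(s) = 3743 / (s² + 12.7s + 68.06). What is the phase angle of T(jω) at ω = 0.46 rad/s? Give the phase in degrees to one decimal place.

-4.9°

∠[(j0.46)² + 12.7(j0.46) + 68.06] = ∠[67.848 + j5.842] = 4.92°
∠T(j0.46) = −4.92° = -4.92°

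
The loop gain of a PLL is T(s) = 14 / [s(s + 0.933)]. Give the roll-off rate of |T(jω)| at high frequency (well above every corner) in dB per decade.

-40 dB/decade

With 0 zeros and 2 poles, the high-frequency asymptotic slope is 20 × (0 − 2) = -40 dB/decade.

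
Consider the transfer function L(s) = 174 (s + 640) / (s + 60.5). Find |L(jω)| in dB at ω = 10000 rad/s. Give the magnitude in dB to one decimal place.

|j10000 + 640| = √(10000² + 640²) = 1.002e+04
|j10000 + 60.5| = √(10000² + 60.5²) = 1e+04
|L(j10000)| = 174 × 1.002e+04 / 1e+04 = 174.35
20 log₁₀(174.35) = 44.83 dB

44.8 dB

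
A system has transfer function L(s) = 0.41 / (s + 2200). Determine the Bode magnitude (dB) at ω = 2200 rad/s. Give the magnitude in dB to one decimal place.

-77.6 dB

|j2200 + 2200| = √(2200² + 2200²) = 3111
|L(j2200)| = 0.41 / 3111 = 0.00013178
20 log₁₀(0.00013178) = -77.60 dB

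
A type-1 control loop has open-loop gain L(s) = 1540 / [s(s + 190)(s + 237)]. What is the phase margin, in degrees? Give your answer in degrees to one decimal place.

Gain crossover: |L(jω)| = 1 at ω ≈ 0.0342 rad/s.
∠L(j0.0342) = −90° − arctan(0.0342/190) − arctan(0.0342/237) ≈ -90.02°
PM = 180° + (-90.02°) = 89.98°

90.0°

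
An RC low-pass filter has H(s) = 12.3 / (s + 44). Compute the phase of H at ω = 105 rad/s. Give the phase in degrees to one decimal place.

-67.3 deg

∠(j105 + 44) = arctan(105/44) = 67.26°
∠H(j105) = −67.26° = -67.26°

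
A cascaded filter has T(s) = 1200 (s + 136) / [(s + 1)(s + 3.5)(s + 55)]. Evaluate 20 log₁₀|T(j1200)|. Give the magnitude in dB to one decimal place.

-61.5 dB

|j1200 + 136| = √(1200² + 136²) = 1208
|j1200 + 1| = √(1200² + 1²) = 1200
|j1200 + 3.5| = √(1200² + 3.5²) = 1200
|j1200 + 55| = √(1200² + 55²) = 1201
|T(j1200)| = 1200 × 1208 / (1200 × 1200 × 1201) = 0.00083778
20 log₁₀(0.00083778) = -61.54 dB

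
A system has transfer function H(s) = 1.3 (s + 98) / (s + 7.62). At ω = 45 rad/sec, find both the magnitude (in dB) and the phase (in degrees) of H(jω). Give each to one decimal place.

|H| = 9.7 dB, ∠H = -55.7°

|j45 + 98| = √(45² + 98²) = 107.8
|j45 + 7.62| = √(45² + 7.62²) = 45.64
|H(j45)| = 1.3 × 107.8 / 45.64 = 3.0716
20 log₁₀(3.0716) = 9.75 dB
∠(j45 + 98) = arctan(45/98) = 24.66°
∠(j45 + 7.62) = arctan(45/7.62) = 80.39°
∠H(j45) = 24.66° − 80.39° = -55.73°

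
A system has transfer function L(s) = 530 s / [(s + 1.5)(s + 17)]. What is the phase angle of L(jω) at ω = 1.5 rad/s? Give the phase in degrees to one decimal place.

40.0 deg

∠(j1.5) = 90.00°
∠(j1.5 + 1.5) = arctan(1.5/1.5) = 45.00°
∠(j1.5 + 17) = arctan(1.5/17) = 5.04°
∠L(j1.5) = 90.00° − (45.00° + 5.04°) = 39.96°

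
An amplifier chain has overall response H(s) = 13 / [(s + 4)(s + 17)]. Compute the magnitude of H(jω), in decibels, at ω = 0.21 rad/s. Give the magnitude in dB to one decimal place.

|j0.21 + 4| = √(0.21² + 4²) = 4.006
|j0.21 + 17| = √(0.21² + 17²) = 17
|H(j0.21)| = 13 / (4.006 × 17) = 0.1909
20 log₁₀(0.1909) = -14.38 dB

-14.4 dB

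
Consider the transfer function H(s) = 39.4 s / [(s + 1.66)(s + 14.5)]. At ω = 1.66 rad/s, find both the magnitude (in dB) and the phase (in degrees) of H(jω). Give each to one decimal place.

|j1.66| = 1.66
|j1.66 + 1.66| = √(1.66² + 1.66²) = 2.348
|j1.66 + 14.5| = √(1.66² + 14.5²) = 14.59
|H(j1.66)| = 39.4 × 1.66 / (2.348 × 14.59) = 1.9089
20 log₁₀(1.9089) = 5.62 dB
∠(j1.66) = 90.00°
∠(j1.66 + 1.66) = arctan(1.66/1.66) = 45.00°
∠(j1.66 + 14.5) = arctan(1.66/14.5) = 6.53°
∠H(j1.66) = 90.00° − (45.00° + 6.53°) = 38.47°

|H| = 5.6 dB, ∠H = 38.5 deg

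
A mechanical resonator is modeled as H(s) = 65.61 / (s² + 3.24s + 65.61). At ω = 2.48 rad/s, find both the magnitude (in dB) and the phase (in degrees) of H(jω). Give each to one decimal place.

|H| = 0.8 dB, ∠H = -7.7°

|(j2.48)² + 3.24(j2.48) + 65.61| = |59.46 + j8.0352| = 60
|H(j2.48)| = 65.61 / 60 = 1.0935
20 log₁₀(1.0935) = 0.78 dB
∠[(j2.48)² + 3.24(j2.48) + 65.61] = ∠[59.46 + j8.0352] = 7.70°
∠H(j2.48) = −7.70° = -7.70°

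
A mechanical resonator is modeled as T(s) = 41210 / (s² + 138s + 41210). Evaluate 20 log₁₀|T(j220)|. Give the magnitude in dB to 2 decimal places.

2.42 dB

|(j220)² + 138(j220) + 41210| = |-7190 + j30360| = 3.12e+04
|T(j220)| = 41210 / 3.12e+04 = 1.3208
20 log₁₀(1.3208) = 2.417 dB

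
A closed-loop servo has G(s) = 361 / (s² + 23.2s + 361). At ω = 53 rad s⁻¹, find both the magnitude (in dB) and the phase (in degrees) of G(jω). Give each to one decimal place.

|G| = -17.6 dB, ∠G = -153.3°

|(j53)² + 23.2(j53) + 361| = |-2448 + j1229.6| = 2739
|G(j53)| = 361 / 2739 = 0.13178
20 log₁₀(0.13178) = -17.60 dB
∠[(j53)² + 23.2(j53) + 361] = ∠[-2448 + j1229.6] = 153.33°
∠G(j53) = −153.33° = -153.33°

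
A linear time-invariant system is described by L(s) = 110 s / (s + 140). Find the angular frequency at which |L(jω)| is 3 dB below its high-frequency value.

140 rad/sec

For a single-pole high-pass, the −3 dB point is at the pole: ω = 140 rad/sec.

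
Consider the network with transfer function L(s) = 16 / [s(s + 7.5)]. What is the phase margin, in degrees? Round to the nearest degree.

Gain crossover: |L(jω)| = 1 at ω ≈ 2.06 rad/sec.
∠L(j2.06) = −90° − arctan(2.06/7.5) ≈ -105.34°
PM = 180° + (-105.34°) = 74.66°

75°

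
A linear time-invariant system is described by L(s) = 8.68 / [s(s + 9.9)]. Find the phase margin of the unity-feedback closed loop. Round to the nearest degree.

Gain crossover: |L(jω)| = 1 at ω ≈ 0.873 rad/sec.
∠L(j0.873) = −90° − arctan(0.873/9.9) ≈ -95.04°
PM = 180° + (-95.04°) = 84.96°

85°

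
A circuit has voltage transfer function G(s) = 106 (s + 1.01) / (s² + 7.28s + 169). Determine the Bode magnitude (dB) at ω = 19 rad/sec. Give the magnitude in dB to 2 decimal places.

|j19 + 1.01| = √(19² + 1.01²) = 19.03
|(j19)² + 7.28(j19) + 169| = |-192 + j138.32| = 236.6
|G(j19)| = 106 × 19.03 / 236.6 = 8.523
20 log₁₀(8.523) = 18.612 dB

18.61 dB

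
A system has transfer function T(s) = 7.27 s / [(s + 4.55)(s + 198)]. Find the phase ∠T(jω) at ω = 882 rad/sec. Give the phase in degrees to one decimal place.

-77.1°

∠(j882) = 90.00°
∠(j882 + 4.55) = arctan(882/4.55) = 89.70°
∠(j882 + 198) = arctan(882/198) = 77.35°
∠T(j882) = 90.00° − (89.70° + 77.35°) = -77.05°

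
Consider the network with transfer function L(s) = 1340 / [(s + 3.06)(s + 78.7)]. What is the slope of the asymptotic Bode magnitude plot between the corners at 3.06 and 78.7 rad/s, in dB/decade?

In this band the factors already past their corner are: pole at 3.06; net slope = -20 dB/decade.

-20 dB/decade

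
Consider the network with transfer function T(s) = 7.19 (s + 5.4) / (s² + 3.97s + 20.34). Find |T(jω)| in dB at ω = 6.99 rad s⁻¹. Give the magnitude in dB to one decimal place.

4.1 dB

|j6.99 + 5.4| = √(6.99² + 5.4²) = 8.833
|(j6.99)² + 3.97(j6.99) + 20.34| = |-28.52 + j27.75| = 39.79
|T(j6.99)| = 7.19 × 8.833 / 39.79 = 1.596
20 log₁₀(1.596) = 4.06 dB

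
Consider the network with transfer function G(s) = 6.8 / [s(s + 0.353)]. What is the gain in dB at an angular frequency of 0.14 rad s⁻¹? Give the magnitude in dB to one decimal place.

42.1 dB

|j0.14 + 0.353| = √(0.14² + 0.353²) = 0.3797
|j0.14| = 0.14
|G(j0.14)| = 6.8 / (0.3797 × 0.14) = 127.9
20 log₁₀(127.9) = 42.14 dB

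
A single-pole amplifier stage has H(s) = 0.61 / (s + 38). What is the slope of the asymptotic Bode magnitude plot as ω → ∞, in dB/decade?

-20 dB/decade

With 0 zeros and 1 pole, the high-frequency asymptotic slope is 20 × (0 − 1) = -20 dB/decade.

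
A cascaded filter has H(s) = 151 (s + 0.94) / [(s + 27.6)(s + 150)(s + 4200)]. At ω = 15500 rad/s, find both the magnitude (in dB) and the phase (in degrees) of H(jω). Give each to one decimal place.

|H| = -124.3 dB, ∠H = -164.2°

|j15500 + 0.94| = √(15500² + 0.94²) = 1.55e+04
|j15500 + 27.6| = √(15500² + 27.6²) = 1.55e+04
|j15500 + 150| = √(15500² + 150²) = 1.55e+04
|j15500 + 4200| = √(15500² + 4200²) = 1.606e+04
|H(j15500)| = 151 × 1.55e+04 / (1.55e+04 × 1.55e+04 × 1.606e+04) = 6.0661e-07
20 log₁₀(6.0661e-07) = -124.34 dB
∠(j15500 + 0.94) = arctan(15500/0.94) = 90.00°
∠(j15500 + 27.6) = arctan(15500/27.6) = 89.90°
∠(j15500 + 150) = arctan(15500/150) = 89.45°
∠(j15500 + 4200) = arctan(15500/4200) = 74.84°
∠H(j15500) = 90.00° − (89.90° + 89.45° + 74.84°) = -164.19°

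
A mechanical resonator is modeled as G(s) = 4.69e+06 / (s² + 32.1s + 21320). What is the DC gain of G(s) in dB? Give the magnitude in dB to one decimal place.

G(0) = 4.69e+06 / 21320 = 219.98
20 log₁₀(219.98) = 46.85 dB

46.8 dB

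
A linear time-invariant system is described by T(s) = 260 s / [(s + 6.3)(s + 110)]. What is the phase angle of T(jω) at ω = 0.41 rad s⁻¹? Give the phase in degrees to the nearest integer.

∠(j0.41) = 90.00°
∠(j0.41 + 6.3) = arctan(0.41/6.3) = 3.72°
∠(j0.41 + 110) = arctan(0.41/110) = 0.21°
∠T(j0.41) = 90.00° − (3.72° + 0.21°) = 86.06°

86 deg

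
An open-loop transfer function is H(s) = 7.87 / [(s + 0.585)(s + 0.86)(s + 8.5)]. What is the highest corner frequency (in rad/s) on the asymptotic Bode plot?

Break frequencies occur at each pole and zero magnitude: 0.585 rad/s, 0.86 rad/s, 8.5 rad/s.
The highest is 8.5 rad/s.

8.5 rad/s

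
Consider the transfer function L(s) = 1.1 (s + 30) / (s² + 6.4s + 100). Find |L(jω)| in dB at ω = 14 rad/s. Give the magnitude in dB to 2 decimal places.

-11.14 dB

|j14 + 30| = √(14² + 30²) = 33.11
|(j14)² + 6.4(j14) + 100| = |-96 + j89.6| = 131.3
|L(j14)| = 1.1 × 33.11 / 131.3 = 0.27732
20 log₁₀(0.27732) = -11.140 dB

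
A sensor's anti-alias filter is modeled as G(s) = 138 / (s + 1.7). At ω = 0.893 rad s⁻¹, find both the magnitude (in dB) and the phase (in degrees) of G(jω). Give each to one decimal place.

|j0.893 + 1.7| = √(0.893² + 1.7²) = 1.92
|G(j0.893)| = 138 / 1.92 = 71.865
20 log₁₀(71.865) = 37.13 dB
∠(j0.893 + 1.7) = arctan(0.893/1.7) = 27.71°
∠G(j0.893) = −27.71° = -27.71°

|G| = 37.1 dB, ∠G = -27.7°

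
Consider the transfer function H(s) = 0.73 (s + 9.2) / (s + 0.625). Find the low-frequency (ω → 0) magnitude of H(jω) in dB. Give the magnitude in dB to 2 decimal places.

H(0) = 0.73 × 9.2 / 0.625 = 10.746
20 log₁₀(10.746) = 20.625 dB

20.62 dB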